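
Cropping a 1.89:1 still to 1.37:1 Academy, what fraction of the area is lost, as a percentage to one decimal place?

27.5%

The height stays; only width is cut (since 1.37:1 Academy is narrower than 1.89:1).
(1.370)/(1.890) ≈ 0.725 of the area survives, leaving 27.51% discarded.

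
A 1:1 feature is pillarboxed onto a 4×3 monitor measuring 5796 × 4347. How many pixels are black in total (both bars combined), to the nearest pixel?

6298803 pixels

1:1 is narrower than 4×3, so it spans the full height.
That makes the image 4347.0000 px wide (4347 × 1/1).
5796 − 4347.0000 = 1449.0000 px of bars.
Across the 4347-px span: 1449.0000 × 4347 ≈ 6298803 px.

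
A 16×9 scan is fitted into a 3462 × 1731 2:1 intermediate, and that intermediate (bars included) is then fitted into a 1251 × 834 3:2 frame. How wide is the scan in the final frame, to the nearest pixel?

1112 px

16×9 in 3462×1731: fills the height, so the scan is 3077.33 × 1731.00.
The 2:1 canvas is width-limited in 1251×834, giving 1251.00 × 625.50; scale factor 0.3614.
So the scan's width is 3077.33 × 0.3614 ≈ 1112.00.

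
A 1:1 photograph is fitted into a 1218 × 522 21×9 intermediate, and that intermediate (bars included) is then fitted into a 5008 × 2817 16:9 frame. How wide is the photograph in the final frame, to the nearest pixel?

2146 px

First fit — 1:1 into 1218×522 spans the height: 522.00 × 522.00.
21×9 in 5008×2817: fills the width, so the intermediate becomes 5008.00 × 2146.29 — a scale of ×4.1117.
So the photograph's width is 522.00 × 4.1117 ≈ 2146.29.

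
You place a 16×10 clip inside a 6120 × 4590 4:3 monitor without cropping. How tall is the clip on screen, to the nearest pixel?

16×10 (1.600) > 4:3 (1.333), so the clip fills the width.
The clip is 6120 × 10/16 ≈ 3825.00 px tall.

3825 px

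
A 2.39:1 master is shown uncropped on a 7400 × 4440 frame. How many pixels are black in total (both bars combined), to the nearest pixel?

9943866 pixels

2.39:1 (2.390) > 5:3 (1.667), so the master fills the width.
Content height = 7400 / 2.390 ≈ 3096.2343 px.
Leftover height: 4440 − 3096.2343 = 1343.7657 px.
Across the 7400-px span: 1343.7657 × 7400 ≈ 9943866 px.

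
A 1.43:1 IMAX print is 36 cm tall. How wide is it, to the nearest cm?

51 cm

Width = 36 × 1.430 = 51.48.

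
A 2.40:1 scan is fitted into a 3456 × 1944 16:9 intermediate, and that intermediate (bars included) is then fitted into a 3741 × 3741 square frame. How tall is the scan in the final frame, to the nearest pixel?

1559 px

Inside the 3456×1944 canvas the scan is width-limited at 3456.00 × 1440.00.
16:9 in 3741×3741: fills the width, so the intermediate becomes 3741.00 × 2104.31 — a scale of ×1.0825.
The scan scales with it: height 1440.00 × 1.0825 ≈ 1558.75.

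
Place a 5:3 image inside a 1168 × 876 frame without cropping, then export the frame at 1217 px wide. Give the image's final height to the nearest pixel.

730 px

Fitted into 1168×876, the image spans the width; its height is 1168 × 3/5 ≈ 700.80 px.
Resizing to 1217 px wide multiplies everything by 1.0420: 700.80 → 730.20 px.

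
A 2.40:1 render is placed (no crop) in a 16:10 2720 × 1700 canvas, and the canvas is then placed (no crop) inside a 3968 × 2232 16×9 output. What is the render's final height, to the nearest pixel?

2.40:1 in 2720×1700: fills the width, so the render is 2720.00 × 1133.33.
16:10 in 3968×2232: fills the height, so the intermediate becomes 3571.20 × 2232.00 — a scale of ×1.3129.
So the render's height is 1133.33 × 1.3129 ≈ 1488.00.

1488 px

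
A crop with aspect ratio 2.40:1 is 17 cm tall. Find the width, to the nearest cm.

41 cm

17 × 2.400 = 40.80.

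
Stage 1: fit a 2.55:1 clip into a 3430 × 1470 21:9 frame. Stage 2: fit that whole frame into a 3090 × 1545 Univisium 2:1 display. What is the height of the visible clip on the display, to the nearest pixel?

1212 px

2.55:1 in 3430×1470: fills the width, so the clip is 3430.00 × 1345.10.
Second fit — the 21:9 canvas into 3090×1545 spans the width: 3090.00 × 1324.29 (×0.9009 from 3430×1470).
The clip scales with it: height 1345.10 × 0.9009 ≈ 1211.76.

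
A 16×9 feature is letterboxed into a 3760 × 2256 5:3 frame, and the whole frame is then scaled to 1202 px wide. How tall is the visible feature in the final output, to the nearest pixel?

676 px

In the 3760×2256 frame the feature fills the width: height = 3760 × 9/16 ≈ 2115.00 px.
Scaling 3760 → 1202 is ×0.3197, so the height becomes 2115.00 × 0.3197 ≈ 676.12 px.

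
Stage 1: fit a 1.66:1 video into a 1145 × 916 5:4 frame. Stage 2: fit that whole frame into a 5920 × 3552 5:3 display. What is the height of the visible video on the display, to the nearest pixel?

2675 px

First fit — 1.66:1 into 1145×916 spans the width: 1145.00 × 689.76.
5:4 in 5920×3552: fills the height, so the intermediate becomes 4440.00 × 3552.00 — a scale of ×3.8777.
The video scales with it: height 689.76 × 3.8777 ≈ 2674.70.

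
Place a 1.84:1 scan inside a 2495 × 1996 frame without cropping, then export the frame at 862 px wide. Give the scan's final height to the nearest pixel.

468 px

At 2495×1996 the scan is width-limited, so height = 2495 / 1.840 ≈ 1355.98 px.
Scaling 2495 → 862 is ×0.3455, so the height becomes 1355.98 × 0.3455 ≈ 468.48 px.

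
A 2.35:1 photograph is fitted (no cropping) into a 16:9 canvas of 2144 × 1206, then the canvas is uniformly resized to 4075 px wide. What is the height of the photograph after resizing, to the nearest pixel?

At 2144×1206 the photograph is width-limited, so height = 2144 / 2.350 ≈ 912.34 px.
Scaling 2144 → 4075 is ×1.9007, so the height becomes 912.34 × 1.9007 ≈ 1734.04 px.

1734 px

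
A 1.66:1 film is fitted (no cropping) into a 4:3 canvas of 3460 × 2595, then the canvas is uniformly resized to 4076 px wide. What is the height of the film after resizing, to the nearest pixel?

2455 px

At 3460×2595 the film is width-limited, so height = 3460 / 1.660 ≈ 2084.34 px.
Scaling 3460 → 4076 is ×1.1780, so the height becomes 2084.34 × 1.1780 ≈ 2455.42 px.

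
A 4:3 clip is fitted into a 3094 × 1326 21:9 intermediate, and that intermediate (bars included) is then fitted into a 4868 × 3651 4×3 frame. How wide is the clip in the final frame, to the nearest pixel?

Inside the 3094×1326 canvas the clip is height-limited at 1768.00 × 1326.00.
21:9 in 4868×3651: fills the width, so the intermediate becomes 4868.00 × 2086.29 — a scale of ×1.5734.
So the clip's width is 1768.00 × 1.5734 ≈ 2781.71.

2782 px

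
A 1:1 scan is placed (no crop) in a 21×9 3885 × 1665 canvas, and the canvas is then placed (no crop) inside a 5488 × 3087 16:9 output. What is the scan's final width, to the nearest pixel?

2352 px

1:1 in 3885×1665: fills the height, so the scan is 1665.00 × 1665.00.
21×9 in 5488×3087: fills the width, so the intermediate becomes 5488.00 × 2352.00 — a scale of ×1.4126.
Applying the same ×1.4126: 1665.00 → 2352.00.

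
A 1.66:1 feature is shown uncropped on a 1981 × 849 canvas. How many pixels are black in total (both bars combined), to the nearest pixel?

1.66:1 is narrower than 21:9, so it spans the full height.
That makes the image 1409.3400 px wide (849 × 1.660).
1981 − 1409.3400 = 571.6600 px of bars.
That's 571.6600 × 849 ≈ 485339 black pixels.

485339 pixels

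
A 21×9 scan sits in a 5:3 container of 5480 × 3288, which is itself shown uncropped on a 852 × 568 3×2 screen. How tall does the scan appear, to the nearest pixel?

Inside the 5480×3288 canvas the scan is width-limited at 5480.00 × 2348.57.
5:3 in 852×568: fills the width, so the intermediate becomes 852.00 × 511.20 — a scale of ×0.1555.
So the scan's height is 2348.57 × 0.1555 ≈ 365.14.

365 px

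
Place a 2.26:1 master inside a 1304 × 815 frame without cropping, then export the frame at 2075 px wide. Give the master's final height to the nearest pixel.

Fitted into 1304×815, the master spans the width; its height is 1304 / 2.260 ≈ 576.99 px.
The frame scales by 2075/1304 = 1.5913; 576.99 × 1.5913 ≈ 918.14 px.

918 px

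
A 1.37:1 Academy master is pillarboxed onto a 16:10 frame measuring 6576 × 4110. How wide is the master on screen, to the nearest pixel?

5631 px

1.37:1 Academy is narrower than 16:10, so it spans the full height.
Content width = 4110 × 1.370 ≈ 5630.70 px.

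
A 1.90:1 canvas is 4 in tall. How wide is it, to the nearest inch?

4 × 1.900 = 7.60.

8 in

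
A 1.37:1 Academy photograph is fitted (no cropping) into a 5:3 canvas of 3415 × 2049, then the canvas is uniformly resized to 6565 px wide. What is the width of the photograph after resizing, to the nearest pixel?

In the 3415×2049 frame the photograph fills the height: width = 2049 × 1.370 ≈ 2807.13 px.
Resizing to 6565 px wide multiplies everything by 1.9224: 2807.13 → 5396.43 px.

5396 px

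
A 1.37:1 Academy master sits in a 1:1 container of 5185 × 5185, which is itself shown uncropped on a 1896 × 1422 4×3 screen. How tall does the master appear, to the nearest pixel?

1038 px

Inside the 5185×5185 canvas the master is width-limited at 5185.00 × 3784.67.
Second fit — the 1:1 canvas into 1896×1422 spans the height: 1422.00 × 1422.00 (×0.2743 from 5185×5185).
So the master's height is 3784.67 × 0.2743 ≈ 1037.96.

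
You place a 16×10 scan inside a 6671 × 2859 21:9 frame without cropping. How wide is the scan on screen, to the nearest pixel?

16×10 (1.600) < 21:9 (2.333), so the scan fills the height.
The scan is 2859 × 16/10 ≈ 4574.40 px wide.

4574 px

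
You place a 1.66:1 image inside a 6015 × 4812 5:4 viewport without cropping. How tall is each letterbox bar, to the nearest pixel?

Since 1.660 > 1.250, the image is width-limited.
The image is 6015 / 1.660 ≈ 3623.49 px tall.
Leftover height: 4812 − 3623.49 = 1188.51 px → 594.25 each side.

594 px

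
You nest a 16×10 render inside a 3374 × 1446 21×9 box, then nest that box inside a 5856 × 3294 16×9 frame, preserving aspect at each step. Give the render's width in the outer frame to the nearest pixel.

First fit — 16×10 into 3374×1446 spans the height: 2313.60 × 1446.00.
21×9 in 5856×3294: fills the width, so the intermediate becomes 5856.00 × 2509.71 — a scale of ×1.7356.
So the render's width is 2313.60 × 1.7356 ≈ 4015.54.

4016 px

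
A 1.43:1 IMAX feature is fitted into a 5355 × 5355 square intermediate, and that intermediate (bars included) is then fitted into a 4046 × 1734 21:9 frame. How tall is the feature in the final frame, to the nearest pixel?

1213 px

First fit — 1.43:1 IMAX into 5355×5355 spans the width: 5355.00 × 3744.76.
Second fit — the square canvas into 4046×1734 spans the height: 1734.00 × 1734.00 (×0.3238 from 5355×5355).
Applying the same ×0.3238: 3744.76 → 1212.59.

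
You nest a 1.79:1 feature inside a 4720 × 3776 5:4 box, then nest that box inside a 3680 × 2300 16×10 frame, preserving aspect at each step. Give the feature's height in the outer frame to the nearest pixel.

First fit — 1.79:1 into 4720×3776 spans the width: 4720.00 × 2636.87.
5:4 in 3680×2300: fills the height, so the intermediate becomes 2875.00 × 2300.00 — a scale of ×0.6091.
So the feature's height is 2636.87 × 0.6091 ≈ 1606.15.

1606 px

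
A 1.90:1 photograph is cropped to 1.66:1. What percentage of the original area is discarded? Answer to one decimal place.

12.6%

The height stays; only width is cut (since 1.66:1 is narrower than 1.90:1).
Area ratio = (1.660)/(1.900) = 87.37%; the remaining 12.63% is cropped out.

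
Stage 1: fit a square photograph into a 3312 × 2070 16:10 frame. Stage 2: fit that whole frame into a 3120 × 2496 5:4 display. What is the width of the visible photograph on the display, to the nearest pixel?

1950 px

First fit — square into 3312×2070 spans the height: 2070.00 × 2070.00.
16:10 in 3120×2496: fills the width, so the intermediate becomes 3120.00 × 1950.00 — a scale of ×0.9420.
Applying the same ×0.9420: 2070.00 → 1950.00.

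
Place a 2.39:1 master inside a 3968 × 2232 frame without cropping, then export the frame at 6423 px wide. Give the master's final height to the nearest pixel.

At 3968×2232 the master is width-limited, so height = 3968 / 2.390 ≈ 1660.25 px.
The frame scales by 6423/3968 = 1.6187; 1660.25 × 1.6187 ≈ 2687.45 px.

2687 px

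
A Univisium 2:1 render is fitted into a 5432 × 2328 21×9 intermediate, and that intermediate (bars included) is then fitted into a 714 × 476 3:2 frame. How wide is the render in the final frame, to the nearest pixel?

Univisium 2:1 in 5432×2328: fills the height, so the render is 4656.00 × 2328.00.
21×9 in 714×476: fills the width, so the intermediate becomes 714.00 × 306.00 — a scale of ×0.1314.
The render scales with it: width 4656.00 × 0.1314 ≈ 612.00.

612 px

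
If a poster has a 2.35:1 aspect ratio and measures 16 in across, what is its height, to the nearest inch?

7 in

Height = 16 / 2.350 = 6.81.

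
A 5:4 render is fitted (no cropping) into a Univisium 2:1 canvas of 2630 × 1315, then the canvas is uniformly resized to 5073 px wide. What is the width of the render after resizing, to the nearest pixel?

In the 2630×1315 frame the render fills the height: width = 1315 × 5/4 ≈ 1643.75 px.
Scaling 2630 → 5073 is ×1.9289, so the width becomes 1643.75 × 1.9289 ≈ 3170.62 px.

3171 px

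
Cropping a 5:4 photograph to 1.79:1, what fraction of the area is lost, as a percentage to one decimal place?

30.2%

Going from 5:4 to 1.79:1 means cutting height while keeping width.
(1.250)/(1.790) ≈ 0.698 of the area survives, leaving 30.17% discarded.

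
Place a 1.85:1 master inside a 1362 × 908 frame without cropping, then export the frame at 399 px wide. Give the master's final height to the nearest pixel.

216 px

In the 1362×908 frame the master fills the width: height = 1362 / 1.850 ≈ 736.22 px.
Scaling 1362 → 399 is ×0.2930, so the height becomes 736.22 × 0.2930 ≈ 215.68 px.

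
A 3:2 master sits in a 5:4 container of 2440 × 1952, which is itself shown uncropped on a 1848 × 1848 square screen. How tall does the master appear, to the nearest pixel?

1232 px

First fit — 3:2 into 2440×1952 spans the width: 2440.00 × 1626.67.
5:4 in 1848×1848: fills the width, so the intermediate becomes 1848.00 × 1478.40 — a scale of ×0.7574.
So the master's height is 1626.67 × 0.7574 ≈ 1232.00.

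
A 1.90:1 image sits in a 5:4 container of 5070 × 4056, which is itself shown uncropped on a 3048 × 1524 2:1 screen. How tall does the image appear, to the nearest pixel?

1003 px

Inside the 5070×4056 canvas the image is width-limited at 5070.00 × 2668.42.
Second fit — the 5:4 canvas into 3048×1524 spans the height: 1905.00 × 1524.00 (×0.3757 from 5070×4056).
Applying the same ×0.3757: 2668.42 → 1002.63.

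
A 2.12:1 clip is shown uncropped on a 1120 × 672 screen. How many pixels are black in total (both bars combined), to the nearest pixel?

Since 2.120 > 1.667, the clip is width-limited.
Content height = 1120 / 2.120 ≈ 528.3019 px.
Black = 672 − 528.3019 = 143.6981 px.
That's 143.6981 × 1120 ≈ 160942 black pixels.

160942 pixels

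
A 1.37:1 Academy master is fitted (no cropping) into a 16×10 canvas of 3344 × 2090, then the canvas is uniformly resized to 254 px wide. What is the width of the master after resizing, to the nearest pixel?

217 px

Fitted into 3344×2090, the master spans the height; its width is 2090 × 1.370 ≈ 2863.30 px.
The frame scales by 254/3344 = 0.0760; 2863.30 × 0.0760 ≈ 217.49 px.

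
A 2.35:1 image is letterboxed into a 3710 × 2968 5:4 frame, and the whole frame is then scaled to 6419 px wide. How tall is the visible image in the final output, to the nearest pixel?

At 3710×2968 the image is width-limited, so height = 3710 / 2.350 ≈ 1578.72 px.
Scaling 3710 → 6419 is ×1.7302, so the height becomes 1578.72 × 1.7302 ≈ 2731.49 px.

2731 px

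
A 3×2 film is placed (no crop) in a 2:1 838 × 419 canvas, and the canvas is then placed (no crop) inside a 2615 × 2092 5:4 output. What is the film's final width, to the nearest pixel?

Inside the 838×419 canvas the film is height-limited at 628.50 × 419.00.
2:1 in 2615×2092: fills the width, so the intermediate becomes 2615.00 × 1307.50 — a scale of ×3.1205.
The film scales with it: width 628.50 × 3.1205 ≈ 1961.25.

1961 px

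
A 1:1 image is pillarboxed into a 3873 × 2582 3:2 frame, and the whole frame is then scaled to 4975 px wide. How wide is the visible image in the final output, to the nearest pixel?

3317 px

At 3873×2582 the image is height-limited, so width = 2582 × 1/1 ≈ 2582.00 px.
Scaling 3873 → 4975 is ×1.2845, so the width becomes 2582.00 × 1.2845 ≈ 3316.67 px.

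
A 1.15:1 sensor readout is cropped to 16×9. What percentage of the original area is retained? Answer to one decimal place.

Going from 1.15:1 to 16×9 means cutting height while keeping width.
Area ratio = (1.150)/(1.778) = 64.69% retained.

64.7%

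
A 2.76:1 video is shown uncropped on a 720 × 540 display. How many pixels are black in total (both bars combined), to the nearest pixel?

200974 pixels

2.76:1 is wider than 4:3, so it spans the full width.
Content height = 720 / 2.760 ≈ 260.8696 px.
540 − 260.8696 = 279.1304 px of bars.
Across the 720-px span: 279.1304 × 720 ≈ 200974 px.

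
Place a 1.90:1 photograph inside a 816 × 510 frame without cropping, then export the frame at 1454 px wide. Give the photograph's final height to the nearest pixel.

765 px

Fitted into 816×510, the photograph spans the width; its height is 816 / 1.900 ≈ 429.47 px.
Resizing to 1454 px wide multiplies everything by 1.7819: 429.47 → 765.26 px.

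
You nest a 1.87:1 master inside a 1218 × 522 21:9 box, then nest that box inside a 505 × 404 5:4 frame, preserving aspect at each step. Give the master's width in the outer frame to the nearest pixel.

405 px

First fit — 1.87:1 into 1218×522 spans the height: 976.14 × 522.00.
Second fit — the 21:9 canvas into 505×404 spans the width: 505.00 × 216.43 (×0.4146 from 1218×522).
The master scales with it: width 976.14 × 0.4146 ≈ 404.72.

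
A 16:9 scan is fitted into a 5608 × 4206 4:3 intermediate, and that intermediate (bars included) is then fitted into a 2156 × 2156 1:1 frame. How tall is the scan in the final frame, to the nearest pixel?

1213 px

Inside the 5608×4206 canvas the scan is width-limited at 5608.00 × 3154.50.
4:3 in 2156×2156: fills the width, so the intermediate becomes 2156.00 × 1617.00 — a scale of ×0.3845.
The scan scales with it: height 3154.50 × 0.3845 ≈ 1212.75.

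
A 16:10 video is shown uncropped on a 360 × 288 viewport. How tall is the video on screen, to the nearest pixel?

225 px

Since 1.600 > 1.250, the video is width-limited.
The video is 360 × 10/16 ≈ 225.00 px tall.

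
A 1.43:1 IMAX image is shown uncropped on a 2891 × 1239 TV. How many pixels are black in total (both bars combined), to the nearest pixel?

Since 1.430 < 2.333, the image is height-limited.
That makes the image 1771.7700 px wide (1239 × 1.430).
2891 − 1771.7700 = 1119.2300 px of bars.
That's 1119.2300 × 1239 ≈ 1386726 black pixels.

1386726 pixels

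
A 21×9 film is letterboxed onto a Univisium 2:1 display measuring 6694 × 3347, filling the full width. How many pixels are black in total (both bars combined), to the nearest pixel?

3200688 pixels

The film is 6694 × 9/21 ≈ 2868.8571 px tall.
Leftover height: 3347 − 2868.8571 = 478.1429 px.
Across the 6694-px span: 478.1429 × 6694 ≈ 3200688 px.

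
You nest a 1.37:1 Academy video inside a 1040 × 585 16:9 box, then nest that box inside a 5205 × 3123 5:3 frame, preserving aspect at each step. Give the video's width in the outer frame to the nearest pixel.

4011 px

1.37:1 Academy in 1040×585: fills the height, so the video is 801.45 × 585.00.
16:9 in 5205×3123: fills the width, so the intermediate becomes 5205.00 × 2927.81 — a scale of ×5.0048.
Applying the same ×5.0048: 801.45 → 4011.10.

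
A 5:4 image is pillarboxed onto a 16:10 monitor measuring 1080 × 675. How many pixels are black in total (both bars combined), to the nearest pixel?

5:4 is narrower than 16:10, so it spans the full height.
The image is 675 × 5/4 ≈ 843.7500 px wide.
Black = 1080 − 843.7500 = 236.2500 px.
Across the 675-px span: 236.2500 × 675 ≈ 159469 px.

159469 pixels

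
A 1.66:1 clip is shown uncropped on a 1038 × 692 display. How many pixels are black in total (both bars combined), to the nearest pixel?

69233 pixels

1.66:1 (1.660) > 3:2 (1.500), so the clip fills the width.
The clip is 1038 / 1.660 ≈ 625.3012 px tall.
692 − 625.3012 = 66.6988 px of bars.
Across the 1038-px span: 66.6988 × 1038 ≈ 69233 px.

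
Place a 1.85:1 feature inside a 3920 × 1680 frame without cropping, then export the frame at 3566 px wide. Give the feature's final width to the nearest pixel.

Fitted into 3920×1680, the feature spans the height; its width is 1680 × 1.850 ≈ 3108.00 px.
The frame scales by 3566/3920 = 0.9097; 3108.00 × 0.9097 ≈ 2827.33 px.

2827 px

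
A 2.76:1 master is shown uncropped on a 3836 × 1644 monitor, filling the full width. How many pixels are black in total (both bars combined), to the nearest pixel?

The master is 3836 / 2.760 ≈ 1389.8551 px tall.
Black = 1644 − 1389.8551 = 254.1449 px.
That's 254.1449 × 3836 ≈ 974900 black pixels.

974900 pixels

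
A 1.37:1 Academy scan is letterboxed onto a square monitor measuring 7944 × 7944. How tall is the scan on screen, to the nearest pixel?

5799 px

1.37:1 Academy is wider than square, so it spans the full width.
The scan is 7944 / 1.370 ≈ 5798.54 px tall.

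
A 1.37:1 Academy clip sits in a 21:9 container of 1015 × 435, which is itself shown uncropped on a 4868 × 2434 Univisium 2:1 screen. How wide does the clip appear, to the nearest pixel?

First fit — 1.37:1 Academy into 1015×435 spans the height: 595.95 × 435.00.
21:9 in 4868×2434: fills the width, so the intermediate becomes 4868.00 × 2086.29 — a scale of ×4.7961.
Applying the same ×4.7961: 595.95 → 2858.21.

2858 px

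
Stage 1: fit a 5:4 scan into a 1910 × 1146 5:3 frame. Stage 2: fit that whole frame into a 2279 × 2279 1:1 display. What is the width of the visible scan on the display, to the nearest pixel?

1709 px

First fit — 5:4 into 1910×1146 spans the height: 1432.50 × 1146.00.
Second fit — the 5:3 canvas into 2279×2279 spans the width: 2279.00 × 1367.40 (×1.1932 from 1910×1146).
Applying the same ×1.1932: 1432.50 → 1709.25.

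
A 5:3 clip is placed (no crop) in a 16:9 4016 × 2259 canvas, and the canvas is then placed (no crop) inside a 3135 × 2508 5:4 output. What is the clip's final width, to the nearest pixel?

2939 px

5:3 in 4016×2259: fills the height, so the clip is 3765.00 × 2259.00.
The 16:9 canvas is width-limited in 3135×2508, giving 3135.00 × 1763.44; scale factor 0.7806.
The clip scales with it: width 3765.00 × 0.7806 ≈ 2939.06.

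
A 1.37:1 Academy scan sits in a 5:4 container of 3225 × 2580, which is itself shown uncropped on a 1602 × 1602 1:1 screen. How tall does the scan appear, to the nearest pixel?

1169 px

Inside the 3225×2580 canvas the scan is width-limited at 3225.00 × 2354.01.
Second fit — the 5:4 canvas into 1602×1602 spans the width: 1602.00 × 1281.60 (×0.4967 from 3225×2580).
So the scan's height is 2354.01 × 0.4967 ≈ 1169.34.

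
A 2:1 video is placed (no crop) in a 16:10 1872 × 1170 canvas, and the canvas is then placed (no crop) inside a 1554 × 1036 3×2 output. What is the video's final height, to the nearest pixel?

First fit — 2:1 into 1872×1170 spans the width: 1872.00 × 936.00.
The 16:10 canvas is width-limited in 1554×1036, giving 1554.00 × 971.25; scale factor 0.8301.
Applying the same ×0.8301: 936.00 → 777.00.

777 px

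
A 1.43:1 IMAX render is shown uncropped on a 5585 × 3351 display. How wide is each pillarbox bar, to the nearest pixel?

Since 1.430 < 1.667, the render is height-limited.
The render is 3351 × 1.430 ≈ 4791.93 px wide.
5585 − 4791.93 = 793.07 px of bars (396.54 each).

397 px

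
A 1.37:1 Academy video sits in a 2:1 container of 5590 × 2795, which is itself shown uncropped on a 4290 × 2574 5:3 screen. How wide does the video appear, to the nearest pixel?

2939 px

1.37:1 Academy in 5590×2795: fills the height, so the video is 3829.15 × 2795.00.
2:1 in 4290×2574: fills the width, so the intermediate becomes 4290.00 × 2145.00 — a scale of ×0.7674.
The video scales with it: width 3829.15 × 0.7674 ≈ 2938.65.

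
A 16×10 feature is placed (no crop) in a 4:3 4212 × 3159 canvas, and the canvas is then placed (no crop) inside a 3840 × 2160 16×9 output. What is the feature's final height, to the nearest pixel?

Inside the 4212×3159 canvas the feature is width-limited at 4212.00 × 2632.50.
The 4:3 canvas is height-limited in 3840×2160, giving 2880.00 × 2160.00; scale factor 0.6838.
The feature scales with it: height 2632.50 × 0.6838 ≈ 1800.00.

1800 px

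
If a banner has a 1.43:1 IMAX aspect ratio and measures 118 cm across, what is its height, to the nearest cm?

At 1.43:1 IMAX, 118 / 1.430 ≈ 82.52.

83 cm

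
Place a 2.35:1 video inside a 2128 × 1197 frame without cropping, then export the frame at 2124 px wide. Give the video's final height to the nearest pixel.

904 px

In the 2128×1197 frame the video fills the width: height = 2128 / 2.350 ≈ 905.53 px.
Scaling 2128 → 2124 is ×0.9981, so the height becomes 905.53 × 0.9981 ≈ 903.83 px.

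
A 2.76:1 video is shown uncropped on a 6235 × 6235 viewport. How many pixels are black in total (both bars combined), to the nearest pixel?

24789999 pixels

Since 2.760 > 1.000, the video is width-limited.
The video is 6235 / 2.760 ≈ 2259.0580 px tall.
Leftover height: 6235 − 2259.0580 = 3975.9420 px.
Across the 6235-px span: 3975.9420 × 6235 ≈ 24789999 px.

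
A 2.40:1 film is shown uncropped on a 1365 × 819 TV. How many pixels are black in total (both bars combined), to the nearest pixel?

2.40:1 (2.400) > 5:3 (1.667), so the film fills the width.
That makes the image 568.7500 px tall (1365 / 2.400).
819 − 568.7500 = 250.2500 px of bars.
Across the 1365-px span: 250.2500 × 1365 ≈ 341591 px.

341591 pixels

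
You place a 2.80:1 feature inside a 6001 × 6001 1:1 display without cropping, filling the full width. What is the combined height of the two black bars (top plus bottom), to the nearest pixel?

That makes the image 2143.21 px tall (6001 / 2.800).
Leftover height: 6001 − 2143.21 = 3857.79 px.

3858 px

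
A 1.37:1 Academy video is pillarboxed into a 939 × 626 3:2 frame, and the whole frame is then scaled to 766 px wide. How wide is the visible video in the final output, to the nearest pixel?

700 px

Fitted into 939×626, the video spans the height; its width is 626 × 1.370 ≈ 857.62 px.
Scaling 939 → 766 is ×0.8158, so the width becomes 857.62 × 0.8158 ≈ 699.61 px.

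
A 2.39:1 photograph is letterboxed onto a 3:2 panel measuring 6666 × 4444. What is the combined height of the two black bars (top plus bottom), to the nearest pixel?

1655 px

2.39:1 is wider than 3:2, so it spans the full width.
Content height = 6666 / 2.390 ≈ 2789.12 px.
Leftover height: 4444 − 2789.12 = 1654.88 px.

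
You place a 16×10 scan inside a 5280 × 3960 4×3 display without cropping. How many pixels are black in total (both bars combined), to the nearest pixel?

16×10 (1.600) > 4×3 (1.333), so the scan fills the width.
The scan is 5280 × 10/16 ≈ 3300.0000 px tall.
3960 − 3300.0000 = 660.0000 px of bars.
Bar area = 660.0000 × 5280 ≈ 3484800 px.

3484800 pixels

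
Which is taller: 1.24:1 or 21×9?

1.24:1

1.24 and 21×9 = 2.333; 2.333 > 1.24. The smaller width-to-height ratio is the taller frame.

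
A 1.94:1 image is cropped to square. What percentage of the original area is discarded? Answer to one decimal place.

Going from 1.94:1 to square means cutting width while keeping height.
(1.000)/(1.940) ≈ 0.515 of the area survives, leaving 48.45% discarded.

48.5%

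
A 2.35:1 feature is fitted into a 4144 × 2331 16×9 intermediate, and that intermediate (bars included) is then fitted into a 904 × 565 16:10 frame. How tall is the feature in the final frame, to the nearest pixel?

2.35:1 in 4144×2331: fills the width, so the feature is 4144.00 × 1763.40.
16×9 in 904×565: fills the width, so the intermediate becomes 904.00 × 508.50 — a scale of ×0.2181.
The feature scales with it: height 1763.40 × 0.2181 ≈ 384.68.

385 px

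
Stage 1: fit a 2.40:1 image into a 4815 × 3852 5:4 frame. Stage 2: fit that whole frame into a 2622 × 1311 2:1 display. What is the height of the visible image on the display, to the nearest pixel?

First fit — 2.40:1 into 4815×3852 spans the width: 4815.00 × 2006.25.
5:4 in 2622×1311: fills the height, so the intermediate becomes 1638.75 × 1311.00 — a scale of ×0.3403.
The image scales with it: height 2006.25 × 0.3403 ≈ 682.81.

683 px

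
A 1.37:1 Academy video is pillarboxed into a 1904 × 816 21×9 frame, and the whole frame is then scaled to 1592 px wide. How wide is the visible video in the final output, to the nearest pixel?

In the 1904×816 frame the video fills the height: width = 816 × 1.370 ≈ 1117.92 px.
Scaling 1904 → 1592 is ×0.8361, so the width becomes 1117.92 × 0.8361 ≈ 934.73 px.

935 px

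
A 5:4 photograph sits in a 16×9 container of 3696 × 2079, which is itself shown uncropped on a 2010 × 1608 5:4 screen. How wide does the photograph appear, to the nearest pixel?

1413 px

5:4 in 3696×2079: fills the height, so the photograph is 2598.75 × 2079.00.
The 16×9 canvas is width-limited in 2010×1608, giving 2010.00 × 1130.62; scale factor 0.5438.
Applying the same ×0.5438: 2598.75 → 1413.28.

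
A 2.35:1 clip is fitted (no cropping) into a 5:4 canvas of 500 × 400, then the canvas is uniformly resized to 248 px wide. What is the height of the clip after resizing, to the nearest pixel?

Fitted into 500×400, the clip spans the width; its height is 500 / 2.350 ≈ 212.77 px.
Resizing to 248 px wide multiplies everything by 0.4960: 212.77 → 105.53 px.

106 px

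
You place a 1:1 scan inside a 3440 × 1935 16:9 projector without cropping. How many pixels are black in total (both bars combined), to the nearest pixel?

2912175 pixels

1:1 is narrower than 16:9, so it spans the full height.
That makes the image 1935.0000 px wide (1935 × 1/1).
Leftover width: 3440 − 1935.0000 = 1505.0000 px.
Across the 1935-px span: 1505.0000 × 1935 ≈ 2912175 px.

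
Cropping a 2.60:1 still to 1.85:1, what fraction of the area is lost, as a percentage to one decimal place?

28.8%

The height stays; only width is cut (since 1.85:1 is narrower than 2.60:1).
(1.850)/(2.600) ≈ 0.712 of the area survives, leaving 28.85% discarded.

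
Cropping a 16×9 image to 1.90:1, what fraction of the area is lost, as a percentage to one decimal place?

6.4%

The width stays; only height is cut (since 1.90:1 is wider than 16×9).
(1.778)/(1.900) ≈ 0.936 of the area survives, leaving 6.43% discarded.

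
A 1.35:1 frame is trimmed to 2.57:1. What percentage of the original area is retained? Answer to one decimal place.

2.57:1 is wider than 1.35:1, so the crop keeps the full width and trims the height.
(1.350)/(2.570) ≈ 0.525 of the area survives.

52.5%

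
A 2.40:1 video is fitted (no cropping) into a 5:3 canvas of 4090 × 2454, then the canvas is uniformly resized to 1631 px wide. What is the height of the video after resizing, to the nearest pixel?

680 px

In the 4090×2454 frame the video fills the width: height = 4090 / 2.400 ≈ 1704.17 px.
Scaling 4090 → 1631 is ×0.3988, so the height becomes 1704.17 × 0.3988 ≈ 679.58 px.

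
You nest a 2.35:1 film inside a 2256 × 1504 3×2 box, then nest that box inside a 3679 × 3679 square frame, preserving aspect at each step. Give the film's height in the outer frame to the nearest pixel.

2.35:1 in 2256×1504: fills the width, so the film is 2256.00 × 960.00.
Second fit — the 3×2 canvas into 3679×3679 spans the width: 3679.00 × 2452.67 (×1.6308 from 2256×1504).
The film scales with it: height 960.00 × 1.6308 ≈ 1565.53.

1566 px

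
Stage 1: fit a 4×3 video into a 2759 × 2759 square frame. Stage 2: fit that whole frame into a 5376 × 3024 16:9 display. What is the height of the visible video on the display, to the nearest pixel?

First fit — 4×3 into 2759×2759 spans the width: 2759.00 × 2069.25.
The square canvas is height-limited in 5376×3024, giving 3024.00 × 3024.00; scale factor 1.0960.
So the video's height is 2069.25 × 1.0960 ≈ 2268.00.

2268 px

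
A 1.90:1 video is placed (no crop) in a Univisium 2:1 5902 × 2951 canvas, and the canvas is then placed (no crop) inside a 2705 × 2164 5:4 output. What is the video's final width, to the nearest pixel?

2570 px

Inside the 5902×2951 canvas the video is height-limited at 5606.90 × 2951.00.
Univisium 2:1 in 2705×2164: fills the width, so the intermediate becomes 2705.00 × 1352.50 — a scale of ×0.4583.
So the video's width is 5606.90 × 0.4583 ≈ 2569.75.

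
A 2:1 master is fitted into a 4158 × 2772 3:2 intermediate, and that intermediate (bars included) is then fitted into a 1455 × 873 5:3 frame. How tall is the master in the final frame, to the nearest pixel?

2:1 in 4158×2772: fills the width, so the master is 4158.00 × 2079.00.
Second fit — the 3:2 canvas into 1455×873 spans the height: 1309.50 × 873.00 (×0.3149 from 4158×2772).
Applying the same ×0.3149: 2079.00 → 654.75.

655 px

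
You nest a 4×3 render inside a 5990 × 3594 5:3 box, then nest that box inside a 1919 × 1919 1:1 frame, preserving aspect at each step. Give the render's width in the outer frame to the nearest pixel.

First fit — 4×3 into 5990×3594 spans the height: 4792.00 × 3594.00.
The 5:3 canvas is width-limited in 1919×1919, giving 1919.00 × 1151.40; scale factor 0.3204.
Applying the same ×0.3204: 4792.00 → 1535.20.

1535 px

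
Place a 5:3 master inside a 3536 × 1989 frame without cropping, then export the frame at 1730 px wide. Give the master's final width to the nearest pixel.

At 3536×1989 the master is height-limited, so width = 1989 × 5/3 ≈ 3315.00 px.
Resizing to 1730 px wide multiplies everything by 0.4893: 3315.00 → 1621.88 px.

1622 px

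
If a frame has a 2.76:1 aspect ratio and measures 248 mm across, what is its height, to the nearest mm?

At 2.76:1, 248 / 2.760 ≈ 89.86.

90 mm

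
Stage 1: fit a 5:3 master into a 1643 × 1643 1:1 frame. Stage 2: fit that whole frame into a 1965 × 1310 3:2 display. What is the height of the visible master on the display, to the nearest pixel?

5:3 in 1643×1643: fills the width, so the master is 1643.00 × 985.80.
1:1 in 1965×1310: fills the height, so the intermediate becomes 1310.00 × 1310.00 — a scale of ×0.7973.
Applying the same ×0.7973: 985.80 → 786.00.

786 px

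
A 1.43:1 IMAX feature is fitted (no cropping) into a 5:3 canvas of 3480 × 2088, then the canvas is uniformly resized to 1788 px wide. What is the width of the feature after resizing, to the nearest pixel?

1534 px

At 3480×2088 the feature is height-limited, so width = 2088 × 1.430 ≈ 2985.84 px.
The frame scales by 1788/3480 = 0.5138; 2985.84 × 0.5138 ≈ 1534.10 px.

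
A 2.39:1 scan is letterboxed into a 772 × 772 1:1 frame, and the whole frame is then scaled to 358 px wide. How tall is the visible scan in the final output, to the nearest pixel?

Fitted into 772×772, the scan spans the width; its height is 772 / 2.390 ≈ 323.01 px.
The frame scales by 358/772 = 0.4637; 323.01 × 0.4637 ≈ 149.79 px.

150 px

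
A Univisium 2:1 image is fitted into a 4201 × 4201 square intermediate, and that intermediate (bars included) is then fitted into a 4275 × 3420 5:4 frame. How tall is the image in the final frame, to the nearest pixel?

Inside the 4201×4201 canvas the image is width-limited at 4201.00 × 2100.50.
The square canvas is height-limited in 4275×3420, giving 3420.00 × 3420.00; scale factor 0.8141.
So the image's height is 2100.50 × 0.8141 ≈ 1710.00.

1710 px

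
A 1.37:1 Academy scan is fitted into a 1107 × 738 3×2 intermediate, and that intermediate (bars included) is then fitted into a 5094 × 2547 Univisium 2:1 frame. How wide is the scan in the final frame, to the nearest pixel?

1.37:1 Academy in 1107×738: fills the height, so the scan is 1011.06 × 738.00.
The 3×2 canvas is height-limited in 5094×2547, giving 3820.50 × 2547.00; scale factor 3.4512.
So the scan's width is 1011.06 × 3.4512 ≈ 3489.39.

3489 px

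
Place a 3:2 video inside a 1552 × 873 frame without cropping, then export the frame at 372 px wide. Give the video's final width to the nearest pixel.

In the 1552×873 frame the video fills the height: width = 873 × 3/2 ≈ 1309.50 px.
The frame scales by 372/1552 = 0.2397; 1309.50 × 0.2397 ≈ 313.88 px.

314 px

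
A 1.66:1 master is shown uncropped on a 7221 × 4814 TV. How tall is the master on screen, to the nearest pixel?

4350 px

Since 1.660 > 1.500, the master is width-limited.
Content height = 7221 / 1.660 ≈ 4350.00 px.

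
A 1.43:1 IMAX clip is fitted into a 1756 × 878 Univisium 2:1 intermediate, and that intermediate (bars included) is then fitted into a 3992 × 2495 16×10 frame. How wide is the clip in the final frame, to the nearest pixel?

2854 px

First fit — 1.43:1 IMAX into 1756×878 spans the height: 1255.54 × 878.00.
Univisium 2:1 in 3992×2495: fills the width, so the intermediate becomes 3992.00 × 1996.00 — a scale of ×2.2733.
So the clip's width is 1255.54 × 2.2733 ≈ 2854.28.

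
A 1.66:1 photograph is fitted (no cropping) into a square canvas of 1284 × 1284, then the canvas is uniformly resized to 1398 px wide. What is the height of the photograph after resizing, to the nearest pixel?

842 px

Fitted into 1284×1284, the photograph spans the width; its height is 1284 / 1.660 ≈ 773.49 px.
Resizing to 1398 px wide multiplies everything by 1.0888: 773.49 → 842.17 px.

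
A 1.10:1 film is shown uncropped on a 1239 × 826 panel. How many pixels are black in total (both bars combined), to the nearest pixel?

1.10:1 is narrower than 3:2, so it spans the full height.
That makes the image 908.6000 px wide (826 × 1.100).
Leftover width: 1239 − 908.6000 = 330.4000 px.
Bar area = 330.4000 × 826 ≈ 272910 px.

272910 pixels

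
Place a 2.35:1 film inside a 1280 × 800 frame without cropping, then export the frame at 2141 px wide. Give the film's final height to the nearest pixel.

At 1280×800 the film is width-limited, so height = 1280 / 2.350 ≈ 544.68 px.
Scaling 1280 → 2141 is ×1.6727, so the height becomes 544.68 × 1.6727 ≈ 911.06 px.

911 px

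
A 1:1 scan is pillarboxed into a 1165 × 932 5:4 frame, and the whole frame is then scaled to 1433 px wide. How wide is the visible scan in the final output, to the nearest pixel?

At 1165×932 the scan is height-limited, so width = 932 × 1/1 ≈ 932.00 px.
Resizing to 1433 px wide multiplies everything by 1.2300: 932.00 → 1146.40 px.

1146 px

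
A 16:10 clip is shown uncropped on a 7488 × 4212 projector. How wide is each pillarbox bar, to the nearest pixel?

374 px

Since 1.600 < 1.778, the clip is height-limited.
The clip is 4212 × 16/10 ≈ 6739.20 px wide.
7488 − 6739.20 = 748.80 px of bars (374.40 each).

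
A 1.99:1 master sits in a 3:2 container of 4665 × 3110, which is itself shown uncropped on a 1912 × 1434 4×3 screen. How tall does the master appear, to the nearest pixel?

Inside the 4665×3110 canvas the master is width-limited at 4665.00 × 2344.22.
Second fit — the 3:2 canvas into 1912×1434 spans the width: 1912.00 × 1274.67 (×0.4099 from 4665×3110).
So the master's height is 2344.22 × 0.4099 ≈ 960.80.

961 px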